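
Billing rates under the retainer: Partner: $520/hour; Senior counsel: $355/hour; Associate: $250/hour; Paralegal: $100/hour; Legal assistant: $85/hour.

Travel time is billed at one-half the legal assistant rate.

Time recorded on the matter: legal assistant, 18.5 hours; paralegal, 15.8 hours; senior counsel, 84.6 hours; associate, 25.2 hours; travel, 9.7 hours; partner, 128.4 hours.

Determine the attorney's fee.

$106,665.75

Partner: 128.4 × $520 = $66,768.00
Senior counsel: 84.6 × $355 = $30,033.00
Associate: 25.2 × $250 = $6,300.00
Paralegal: 15.8 × $100 = $1,580.00
Legal assistant: 18.5 × $85 = $1,572.50
Subtotal: $66,768.00 + $30,033.00 + $6,300.00 + $1,580.00 + $1,572.50 = $106,253.50
Travel: 9.7 × ($85 ÷ 2) = 9.7 × $42.50 = $412.25
Total: $106,253.50 + $412.25 = $106,665.75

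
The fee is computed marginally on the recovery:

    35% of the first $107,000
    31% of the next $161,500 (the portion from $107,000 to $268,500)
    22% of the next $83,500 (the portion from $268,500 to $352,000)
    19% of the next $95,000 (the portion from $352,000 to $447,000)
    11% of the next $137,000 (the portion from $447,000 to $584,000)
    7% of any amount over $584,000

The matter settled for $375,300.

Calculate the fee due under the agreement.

First $107,000 at 35% = $37,450.00
Next $161,500 at 31% = $50,065.00
Next $83,500 at 22% = $18,370.00
Remaining $23,300 at 19% = $4,427.00
Fee: $37,450.00 + $50,065.00 + $18,370.00 + $4,427.00 = $110,312.00

$110,312.00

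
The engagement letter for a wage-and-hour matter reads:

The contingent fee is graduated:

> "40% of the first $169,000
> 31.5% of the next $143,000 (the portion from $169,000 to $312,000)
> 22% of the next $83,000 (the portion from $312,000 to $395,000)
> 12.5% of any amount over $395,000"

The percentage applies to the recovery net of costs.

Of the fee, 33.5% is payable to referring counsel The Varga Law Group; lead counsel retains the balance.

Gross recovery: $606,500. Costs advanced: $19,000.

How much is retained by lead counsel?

Fee base (net of costs): $606,500 − $19,000 = $587,500
First $169,000 at 40% = $67,600.00
Next $143,000 at 31.5% = $45,045.00
Next $83,000 at 22% = $18,260.00
Remaining $192,500 at 12.5% = $24,062.50
Fee: $67,600.00 + $45,045.00 + $18,260.00 + $24,062.50 = $154,967.50
Referral share: 33.5% of $154,967.50 = $51,914.11; lead counsel retains $154,967.50 − $51,914.11 = $103,053.39.

$103,053.39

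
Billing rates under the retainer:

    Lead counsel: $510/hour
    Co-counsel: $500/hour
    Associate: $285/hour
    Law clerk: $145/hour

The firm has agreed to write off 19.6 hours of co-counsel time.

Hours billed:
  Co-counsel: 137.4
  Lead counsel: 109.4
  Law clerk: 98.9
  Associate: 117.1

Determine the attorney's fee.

$162,408.00

Lead counsel: 109.4 × $510 = $55,794.00
Co-counsel: 137.4 × $500 = $68,700.00
Associate: 117.1 × $285 = $33,373.50
Law clerk: 98.9 × $145 = $14,340.50
Subtotal: $172,208.00
Write-off: 19.6 × $500 = $9,800.00
Total: $172,208.00 − $9,800.00 = $162,408.00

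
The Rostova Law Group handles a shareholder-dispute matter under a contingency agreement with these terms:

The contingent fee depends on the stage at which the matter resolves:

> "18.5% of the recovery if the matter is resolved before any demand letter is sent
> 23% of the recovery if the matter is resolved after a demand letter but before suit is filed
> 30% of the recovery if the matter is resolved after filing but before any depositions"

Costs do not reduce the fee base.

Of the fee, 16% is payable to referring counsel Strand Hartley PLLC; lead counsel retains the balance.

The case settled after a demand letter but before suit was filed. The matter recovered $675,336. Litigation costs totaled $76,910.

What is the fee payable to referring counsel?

Fee base is the gross recovery, $675,336; costs are reimbursed separately.
The matter settled after a demand letter but before suit was filed, so the 23% rate applies.
$675,336 × 23% = $155,327.28
Referral share: 16% of $155,327.28 = $24,852.36; lead counsel retains $155,327.28 − $24,852.36 = $130,474.92.

$24,852.36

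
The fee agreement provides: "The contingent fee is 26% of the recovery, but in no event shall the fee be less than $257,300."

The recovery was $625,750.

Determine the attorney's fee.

$257,300.00

26% of $625,750 = $162,695.00
That is below the $257,300 minimum, so the minimum applies.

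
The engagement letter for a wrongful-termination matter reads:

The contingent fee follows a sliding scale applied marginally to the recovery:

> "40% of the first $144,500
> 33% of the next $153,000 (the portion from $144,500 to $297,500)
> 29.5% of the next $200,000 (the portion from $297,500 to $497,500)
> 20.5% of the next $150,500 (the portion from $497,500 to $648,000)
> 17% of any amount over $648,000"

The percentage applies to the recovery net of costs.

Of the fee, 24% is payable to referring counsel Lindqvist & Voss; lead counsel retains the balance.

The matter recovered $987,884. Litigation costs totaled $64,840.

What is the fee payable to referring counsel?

Fee base (net of costs): $987,884 − $64,840 = $923,044
First $144,500 at 40% = $57,800.00
Next $153,000 at 33% = $50,490.00
Next $200,000 at 29.5% = $59,000.00
Next $150,500 at 20.5% = $30,852.50
Remaining $275,044 at 17% = $46,757.48
Fee: $57,800.00 + $50,490.00 + $59,000.00 + $30,852.50 + $46,757.48 = $244,899.98
Referral share: 24% of $244,899.98 = $58,776.00; lead counsel retains $244,899.98 − $58,776.00 = $186,123.98.

$58,776.00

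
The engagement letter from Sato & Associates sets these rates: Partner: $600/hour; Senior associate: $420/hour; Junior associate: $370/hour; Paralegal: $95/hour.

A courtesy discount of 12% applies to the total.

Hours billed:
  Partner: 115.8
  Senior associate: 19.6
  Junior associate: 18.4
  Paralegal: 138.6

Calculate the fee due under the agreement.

$85,964.56

Partner: 115.8 × $600 = $69,480.00
Senior associate: 19.6 × $420 = $8,232.00
Junior associate: 18.4 × $370 = $6,808.00
Paralegal: 138.6 × $95 = $13,167.00
Subtotal: $97,687.00
Less 12% discount: −$11,722.44
Total: $97,687.00 − $11,722.44 = $85,964.56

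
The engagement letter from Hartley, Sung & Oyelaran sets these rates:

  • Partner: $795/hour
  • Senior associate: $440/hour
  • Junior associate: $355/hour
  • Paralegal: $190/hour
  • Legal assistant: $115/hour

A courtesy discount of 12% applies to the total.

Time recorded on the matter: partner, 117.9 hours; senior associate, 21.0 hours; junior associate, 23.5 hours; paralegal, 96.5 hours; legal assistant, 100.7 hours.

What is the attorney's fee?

Partner: 117.9 × $795 = $93,730.50
Senior associate: 21.0 × $440 = $9,240.00
Junior associate: 23.5 × $355 = $8,342.50
Paralegal: 96.5 × $190 = $18,335.00
Legal assistant: 100.7 × $115 = $11,580.50
Subtotal: $141,228.50
Less 12% discount: −$16,947.42
Total: $141,228.50 − $16,947.42 = $124,281.08

$124,281.08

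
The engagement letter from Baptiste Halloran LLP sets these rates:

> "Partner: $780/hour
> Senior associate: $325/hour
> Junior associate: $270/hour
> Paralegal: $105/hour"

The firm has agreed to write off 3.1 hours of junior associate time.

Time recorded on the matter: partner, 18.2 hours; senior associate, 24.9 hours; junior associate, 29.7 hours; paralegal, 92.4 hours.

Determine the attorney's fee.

$39,172.50

Partner: 18.2 × $780 = $14,196.00
Senior associate: 24.9 × $325 = $8,092.50
Junior associate: 29.7 × $270 = $8,019.00
Paralegal: 92.4 × $105 = $9,702.00
Subtotal: $40,009.50
Write-off: 3.1 × $270 = $837.00
Total: $40,009.50 − $837.00 = $39,172.50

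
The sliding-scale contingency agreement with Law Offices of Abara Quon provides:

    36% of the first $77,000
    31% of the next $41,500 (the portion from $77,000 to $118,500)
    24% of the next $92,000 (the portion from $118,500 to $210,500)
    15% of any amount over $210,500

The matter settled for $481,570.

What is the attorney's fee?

First $77,000 at 36% = $27,720.00
Next $41,500 at 31% = $12,865.00
Next $92,000 at 24% = $22,080.00
Remaining $271,070 at 15% = $40,660.50
Fee: $27,720.00 + $12,865.00 + $22,080.00 + $40,660.50 = $103,325.50

$103,325.50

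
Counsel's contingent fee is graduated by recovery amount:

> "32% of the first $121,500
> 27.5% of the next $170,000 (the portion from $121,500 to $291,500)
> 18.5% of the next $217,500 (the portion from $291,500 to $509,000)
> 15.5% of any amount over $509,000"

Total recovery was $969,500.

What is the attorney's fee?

$197,245.00

First $121,500 at 32% = $38,880.00
Next $170,000 at 27.5% = $46,750.00
Next $217,500 at 18.5% = $40,237.50
Remaining $460,500 at 15.5% = $71,377.50
Fee: $38,880.00 + $46,750.00 + $40,237.50 + $71,377.50 = $197,245.00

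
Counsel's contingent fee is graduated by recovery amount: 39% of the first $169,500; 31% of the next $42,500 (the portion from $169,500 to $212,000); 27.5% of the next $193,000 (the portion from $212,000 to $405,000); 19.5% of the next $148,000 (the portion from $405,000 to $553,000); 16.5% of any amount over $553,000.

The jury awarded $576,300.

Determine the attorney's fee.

$165,059.50

First $169,500 at 39% = $66,105.00
Next $42,500 at 31% = $13,175.00
Next $193,000 at 27.5% = $53,075.00
Next $148,000 at 19.5% = $28,860.00
Remaining $23,300 at 16.5% = $3,844.50
Fee: $66,105.00 + $13,175.00 + $53,075.00 + $28,860.00 + $3,844.50 = $165,059.50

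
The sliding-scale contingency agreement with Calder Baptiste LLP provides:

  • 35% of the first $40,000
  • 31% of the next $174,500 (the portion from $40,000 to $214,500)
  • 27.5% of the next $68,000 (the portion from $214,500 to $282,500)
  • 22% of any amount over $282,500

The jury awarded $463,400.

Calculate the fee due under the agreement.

$126,593.00

First $40,000 at 35% = $14,000.00
Next $174,500 at 31% = $54,095.00
Next $68,000 at 27.5% = $18,700.00
Remaining $180,900 at 22% = $39,798.00
Fee: $14,000.00 + $54,095.00 + $18,700.00 + $39,798.00 = $126,593.00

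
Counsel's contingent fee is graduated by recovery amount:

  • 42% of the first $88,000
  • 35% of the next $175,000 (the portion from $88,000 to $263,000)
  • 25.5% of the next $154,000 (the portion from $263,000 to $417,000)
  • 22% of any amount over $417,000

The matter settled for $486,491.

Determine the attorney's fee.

First $88,000 at 42% = $36,960.00
Next $175,000 at 35% = $61,250.00
Next $154,000 at 25.5% = $39,270.00
Remaining $69,491 at 22% = $15,288.02
Fee: $36,960.00 + $61,250.00 + $39,270.00 + $15,288.02 = $152,768.02

$152,768.02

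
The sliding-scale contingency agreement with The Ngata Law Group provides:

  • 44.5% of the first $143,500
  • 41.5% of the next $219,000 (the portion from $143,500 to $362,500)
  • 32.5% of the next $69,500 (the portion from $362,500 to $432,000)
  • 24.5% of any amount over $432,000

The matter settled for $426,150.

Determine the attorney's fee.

First $143,500 at 44.5% = $63,857.50
Next $219,000 at 41.5% = $90,885.00
Remaining $63,650 at 32.5% = $20,686.25
Fee: $63,857.50 + $90,885.00 + $20,686.25 = $175,428.75

$175,428.75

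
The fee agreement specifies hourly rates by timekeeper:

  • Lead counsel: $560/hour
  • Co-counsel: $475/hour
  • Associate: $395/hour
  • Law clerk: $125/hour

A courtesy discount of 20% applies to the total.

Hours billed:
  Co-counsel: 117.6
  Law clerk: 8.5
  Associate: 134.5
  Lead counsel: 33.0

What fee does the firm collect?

$102,824.00

Lead counsel: 33.0 × $560 = $18,480.00
Co-counsel: 117.6 × $475 = $55,860.00
Associate: 134.5 × $395 = $53,127.50
Law clerk: 8.5 × $125 = $1,062.50
Subtotal: $128,530.00
Less 20% discount: −$25,706.00
Total: $128,530.00 − $25,706.00 = $102,824.00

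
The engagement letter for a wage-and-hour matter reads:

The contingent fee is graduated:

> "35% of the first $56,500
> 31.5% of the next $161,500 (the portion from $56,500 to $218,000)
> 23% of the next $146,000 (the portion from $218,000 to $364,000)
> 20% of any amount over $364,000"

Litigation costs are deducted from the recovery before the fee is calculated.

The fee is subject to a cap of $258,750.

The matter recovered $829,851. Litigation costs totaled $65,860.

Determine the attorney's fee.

$184,225.70

Fee base (net of costs): $829,851 − $65,860 = $763,991
First $56,500 at 35% = $19,775.00
Next $161,500 at 31.5% = $50,872.50
Next $146,000 at 23% = $33,580.00
Remaining $399,991 at 20% = $79,998.20
Fee: $19,775.00 + $50,872.50 + $33,580.00 + $79,998.20 = $184,225.70
$184,225.70 is under the $258,750 cap.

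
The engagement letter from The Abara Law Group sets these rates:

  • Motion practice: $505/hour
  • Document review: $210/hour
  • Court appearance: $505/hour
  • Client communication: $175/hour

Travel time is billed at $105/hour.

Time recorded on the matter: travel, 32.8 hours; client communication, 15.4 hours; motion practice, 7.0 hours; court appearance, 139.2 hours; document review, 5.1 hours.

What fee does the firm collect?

Motion practice: 7.0 × $505 = $3,535.00
Document review: 5.1 × $210 = $1,071.00
Court appearance: 139.2 × $505 = $70,296.00
Client communication: 15.4 × $175 = $2,695.00
Subtotal: $3,535.00 + $1,071.00 + $70,296.00 + $2,695.00 = $77,597.00
Travel: 32.8 × $105 = $3,444.00
Total: $77,597.00 + $3,444.00 = $81,041.00

$81,041.00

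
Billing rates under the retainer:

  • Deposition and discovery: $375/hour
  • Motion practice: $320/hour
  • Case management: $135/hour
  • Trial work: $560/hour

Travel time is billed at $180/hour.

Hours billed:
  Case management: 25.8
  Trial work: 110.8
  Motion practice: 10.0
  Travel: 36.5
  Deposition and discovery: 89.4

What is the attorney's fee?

Deposition and discovery: 89.4 × $375 = $33,525.00
Motion practice: 10.0 × $320 = $3,200.00
Case management: 25.8 × $135 = $3,483.00
Trial work: 110.8 × $560 = $62,048.00
Subtotal: $33,525.00 + $3,200.00 + $3,483.00 + $62,048.00 = $102,256.00
Travel: 36.5 × $180 = $6,570.00
Total: $102,256.00 + $6,570.00 = $108,826.00

$108,826.00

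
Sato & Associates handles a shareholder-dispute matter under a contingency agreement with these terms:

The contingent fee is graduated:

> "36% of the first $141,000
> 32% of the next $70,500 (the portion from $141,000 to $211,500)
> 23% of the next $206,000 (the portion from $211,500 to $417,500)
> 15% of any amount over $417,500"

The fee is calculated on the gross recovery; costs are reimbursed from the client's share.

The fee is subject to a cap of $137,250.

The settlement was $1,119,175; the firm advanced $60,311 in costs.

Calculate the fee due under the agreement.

$137,250.00

Fee base is the gross recovery, $1,119,175; costs are reimbursed separately.
First $141,000 at 36% = $50,760.00
Next $70,500 at 32% = $22,560.00
Next $206,000 at 23% = $47,380.00
Remaining $701,675 at 15% = $105,251.25
Fee: $50,760.00 + $22,560.00 + $47,380.00 + $105,251.25 = $225,951.25
$225,951.25 exceeds the $137,250 cap, so the fee is capped at $137,250.00.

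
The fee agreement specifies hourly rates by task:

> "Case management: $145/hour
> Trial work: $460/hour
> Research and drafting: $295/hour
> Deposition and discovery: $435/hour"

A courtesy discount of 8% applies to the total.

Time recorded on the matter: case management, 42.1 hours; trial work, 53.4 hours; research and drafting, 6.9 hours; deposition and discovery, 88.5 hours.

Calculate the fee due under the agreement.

$65,505.38

Case management: 42.1 × $145 = $6,104.50
Trial work: 53.4 × $460 = $24,564.00
Research and drafting: 6.9 × $295 = $2,035.50
Deposition and discovery: 88.5 × $435 = $38,497.50
Subtotal: $71,201.50
Less 8% discount: −$5,696.12
Total: $71,201.50 − $5,696.12 = $65,505.38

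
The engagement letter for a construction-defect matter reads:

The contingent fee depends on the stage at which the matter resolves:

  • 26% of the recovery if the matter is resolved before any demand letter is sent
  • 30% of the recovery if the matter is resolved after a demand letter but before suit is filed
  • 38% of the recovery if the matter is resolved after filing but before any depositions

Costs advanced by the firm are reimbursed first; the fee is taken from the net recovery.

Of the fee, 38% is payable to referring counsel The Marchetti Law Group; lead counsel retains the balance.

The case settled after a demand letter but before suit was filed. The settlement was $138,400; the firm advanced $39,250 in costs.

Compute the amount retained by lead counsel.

$18,441.90

Fee base (net of costs): $138,400 − $39,250 = $99,150
The matter settled after a demand letter but before suit was filed, so the 30% rate applies.
$99,150 × 30% = $29,745.00
Referral share: 38% of $29,745.00 = $11,303.10; lead counsel retains $29,745.00 − $11,303.10 = $18,441.90.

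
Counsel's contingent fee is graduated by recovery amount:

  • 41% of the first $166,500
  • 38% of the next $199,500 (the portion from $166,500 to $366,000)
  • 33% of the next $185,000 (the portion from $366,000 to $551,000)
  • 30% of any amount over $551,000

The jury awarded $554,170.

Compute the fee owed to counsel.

$206,076.00

First $166,500 at 41% = $68,265.00
Next $199,500 at 38% = $75,810.00
Next $185,000 at 33% = $61,050.00
Remaining $3,170 at 30% = $951.00
Fee: $68,265.00 + $75,810.00 + $61,050.00 + $951.00 = $206,076.00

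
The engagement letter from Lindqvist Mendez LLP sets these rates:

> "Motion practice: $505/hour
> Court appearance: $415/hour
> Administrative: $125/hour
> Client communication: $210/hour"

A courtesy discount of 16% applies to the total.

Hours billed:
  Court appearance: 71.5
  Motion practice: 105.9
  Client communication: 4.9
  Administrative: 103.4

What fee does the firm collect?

$81,569.04

Motion practice: 105.9 × $505 = $53,479.50
Court appearance: 71.5 × $415 = $29,672.50
Administrative: 103.4 × $125 = $12,925.00
Client communication: 4.9 × $210 = $1,029.00
Subtotal: $97,106.00
Less 16% discount: −$15,536.96
Total: $97,106.00 − $15,536.96 = $81,569.04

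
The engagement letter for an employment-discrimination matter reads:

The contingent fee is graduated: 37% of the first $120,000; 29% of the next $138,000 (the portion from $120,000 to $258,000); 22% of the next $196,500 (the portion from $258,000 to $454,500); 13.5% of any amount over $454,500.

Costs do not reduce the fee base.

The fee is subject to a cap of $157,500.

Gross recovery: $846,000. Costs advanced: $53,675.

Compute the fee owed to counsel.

$157,500.00

Fee base is the gross recovery, $846,000; costs are reimbursed separately.
First $120,000 at 37% = $44,400.00
Next $138,000 at 29% = $40,020.00
Next $196,500 at 22% = $43,230.00
Remaining $391,500 at 13.5% = $52,852.50
Fee: $44,400.00 + $40,020.00 + $43,230.00 + $52,852.50 = $180,502.50
$180,502.50 exceeds the $157,500 cap, so the fee is capped at $157,500.00.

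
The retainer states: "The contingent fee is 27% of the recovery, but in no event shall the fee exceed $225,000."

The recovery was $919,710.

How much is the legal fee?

27% of $919,710 = $248,321.70
That exceeds the $225,000 cap, so the fee is capped at $225,000.

$225,000.00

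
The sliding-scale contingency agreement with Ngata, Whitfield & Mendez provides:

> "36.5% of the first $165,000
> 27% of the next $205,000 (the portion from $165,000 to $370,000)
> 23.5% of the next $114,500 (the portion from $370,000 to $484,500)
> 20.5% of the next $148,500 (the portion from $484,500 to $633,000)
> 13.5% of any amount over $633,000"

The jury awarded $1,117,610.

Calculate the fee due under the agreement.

$238,347.35

First $165,000 at 36.5% = $60,225.00
Next $205,000 at 27% = $55,350.00
Next $114,500 at 23.5% = $26,907.50
Next $148,500 at 20.5% = $30,442.50
Remaining $484,610 at 13.5% = $65,422.35
Fee: $60,225.00 + $55,350.00 + $26,907.50 + $30,442.50 + $65,422.35 = $238,347.35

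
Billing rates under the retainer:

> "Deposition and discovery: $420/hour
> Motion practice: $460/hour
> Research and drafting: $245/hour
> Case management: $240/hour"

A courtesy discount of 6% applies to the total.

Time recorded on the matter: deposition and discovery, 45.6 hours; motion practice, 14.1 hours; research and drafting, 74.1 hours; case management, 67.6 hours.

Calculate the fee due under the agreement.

Deposition and discovery: 45.6 × $420 = $19,152.00
Motion practice: 14.1 × $460 = $6,486.00
Research and drafting: 74.1 × $245 = $18,154.50
Case management: 67.6 × $240 = $16,224.00
Subtotal: $60,016.50
Less 6% discount: −$3,600.99
Total: $60,016.50 − $3,600.99 = $56,415.51

$56,415.51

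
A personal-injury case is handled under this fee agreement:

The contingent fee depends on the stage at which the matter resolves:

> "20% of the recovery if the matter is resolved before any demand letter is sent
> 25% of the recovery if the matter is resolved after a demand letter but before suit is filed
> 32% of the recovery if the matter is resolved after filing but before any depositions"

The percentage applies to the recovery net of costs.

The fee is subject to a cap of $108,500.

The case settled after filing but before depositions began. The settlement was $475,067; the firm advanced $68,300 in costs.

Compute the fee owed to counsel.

$108,500.00

Fee base (net of costs): $475,067 − $68,300 = $406,767
The matter settled after filing but before depositions began, so the 32% rate applies.
$406,767 × 32% = $130,165.44
$130,165.44 exceeds the $108,500 cap, so the fee is capped at $108,500.00.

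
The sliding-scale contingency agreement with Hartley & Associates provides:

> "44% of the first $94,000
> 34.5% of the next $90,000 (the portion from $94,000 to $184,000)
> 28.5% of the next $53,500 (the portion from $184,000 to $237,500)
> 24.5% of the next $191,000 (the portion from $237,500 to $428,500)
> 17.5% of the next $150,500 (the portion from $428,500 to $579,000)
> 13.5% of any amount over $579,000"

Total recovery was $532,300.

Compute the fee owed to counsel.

$152,617.50

First $94,000 at 44% = $41,360.00
Next $90,000 at 34.5% = $31,050.00
Next $53,500 at 28.5% = $15,247.50
Next $191,000 at 24.5% = $46,795.00
Remaining $103,800 at 17.5% = $18,165.00
Fee: $41,360.00 + $31,050.00 + $15,247.50 + $46,795.00 + $18,165.00 = $152,617.50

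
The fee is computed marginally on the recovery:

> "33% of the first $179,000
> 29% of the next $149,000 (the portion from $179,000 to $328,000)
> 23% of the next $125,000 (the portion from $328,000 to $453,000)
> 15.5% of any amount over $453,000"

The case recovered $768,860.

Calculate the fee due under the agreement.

$179,988.30

First $179,000 at 33% = $59,070.00
Next $149,000 at 29% = $43,210.00
Next $125,000 at 23% = $28,750.00
Remaining $315,860 at 15.5% = $48,958.30
Fee: $59,070.00 + $43,210.00 + $28,750.00 + $48,958.30 = $179,988.30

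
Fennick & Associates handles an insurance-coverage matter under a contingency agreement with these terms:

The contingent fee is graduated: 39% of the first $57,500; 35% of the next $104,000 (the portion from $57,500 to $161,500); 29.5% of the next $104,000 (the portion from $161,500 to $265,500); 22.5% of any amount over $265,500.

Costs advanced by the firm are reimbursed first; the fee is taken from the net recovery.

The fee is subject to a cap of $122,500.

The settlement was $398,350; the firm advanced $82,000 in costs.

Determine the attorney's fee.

Fee base (net of costs): $398,350 − $82,000 = $316,350
First $57,500 at 39% = $22,425.00
Next $104,000 at 35% = $36,400.00
Next $104,000 at 29.5% = $30,680.00
Remaining $50,850 at 22.5% = $11,441.25
Fee: $22,425.00 + $36,400.00 + $30,680.00 + $11,441.25 = $100,946.25
$100,946.25 is under the $122,500 cap.

$100,946.25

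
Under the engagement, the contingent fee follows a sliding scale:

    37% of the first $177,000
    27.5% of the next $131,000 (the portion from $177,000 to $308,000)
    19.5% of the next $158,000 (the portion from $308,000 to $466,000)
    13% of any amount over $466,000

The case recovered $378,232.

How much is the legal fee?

$115,210.24

First $177,000 at 37% = $65,490.00
Next $131,000 at 27.5% = $36,025.00
Remaining $70,232 at 19.5% = $13,695.24
Fee: $65,490.00 + $36,025.00 + $13,695.24 = $115,210.24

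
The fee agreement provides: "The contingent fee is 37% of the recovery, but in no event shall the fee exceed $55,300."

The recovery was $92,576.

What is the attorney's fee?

37% of $92,576 = $34,253.12
That is under the $55,300 cap.

$34,253.12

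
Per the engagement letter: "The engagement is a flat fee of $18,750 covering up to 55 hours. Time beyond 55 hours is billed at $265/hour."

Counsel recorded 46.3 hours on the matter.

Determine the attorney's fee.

$18,750.00

46.3 hours is within the 55-hour scope; only the flat fee applies.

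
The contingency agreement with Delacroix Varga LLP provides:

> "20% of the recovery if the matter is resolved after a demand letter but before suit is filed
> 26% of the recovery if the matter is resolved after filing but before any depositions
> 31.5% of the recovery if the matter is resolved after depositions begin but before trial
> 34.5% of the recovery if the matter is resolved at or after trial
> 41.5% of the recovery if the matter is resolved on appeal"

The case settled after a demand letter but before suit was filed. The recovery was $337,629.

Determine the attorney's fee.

$67,525.80

The matter settled after a demand letter but before suit was filed, so the 20% rate applies.
$337,629 × 20% = $67,525.80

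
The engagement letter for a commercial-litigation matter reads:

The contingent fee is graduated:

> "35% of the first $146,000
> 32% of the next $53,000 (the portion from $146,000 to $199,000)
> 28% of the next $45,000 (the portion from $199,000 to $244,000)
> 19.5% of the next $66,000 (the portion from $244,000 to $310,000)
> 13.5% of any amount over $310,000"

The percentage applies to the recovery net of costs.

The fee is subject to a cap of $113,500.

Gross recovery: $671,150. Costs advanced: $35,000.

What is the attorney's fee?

Fee base (net of costs): $671,150 − $35,000 = $636,150
First $146,000 at 35% = $51,100.00
Next $53,000 at 32% = $16,960.00
Next $45,000 at 28% = $12,600.00
Next $66,000 at 19.5% = $12,870.00
Remaining $326,150 at 13.5% = $44,030.25
Fee: $51,100.00 + $16,960.00 + $12,600.00 + $12,870.00 + $44,030.25 = $137,560.25
$137,560.25 exceeds the $113,500 cap, so the fee is capped at $113,500.00.

$113,500.00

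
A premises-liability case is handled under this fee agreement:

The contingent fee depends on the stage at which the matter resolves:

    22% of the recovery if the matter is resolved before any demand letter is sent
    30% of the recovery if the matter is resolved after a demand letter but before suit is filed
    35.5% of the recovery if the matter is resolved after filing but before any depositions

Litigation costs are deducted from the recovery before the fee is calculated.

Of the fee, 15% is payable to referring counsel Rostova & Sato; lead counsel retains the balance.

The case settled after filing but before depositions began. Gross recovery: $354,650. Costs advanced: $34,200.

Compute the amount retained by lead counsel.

Fee base (net of costs): $354,650 − $34,200 = $320,450
The matter settled after filing but before depositions began, so the 35.5% rate applies.
$320,450 × 35.5% = $113,759.75
Referral share: 15% of $113,759.75 = $17,063.96; lead counsel retains $113,759.75 − $17,063.96 = $96,695.79.

$96,695.79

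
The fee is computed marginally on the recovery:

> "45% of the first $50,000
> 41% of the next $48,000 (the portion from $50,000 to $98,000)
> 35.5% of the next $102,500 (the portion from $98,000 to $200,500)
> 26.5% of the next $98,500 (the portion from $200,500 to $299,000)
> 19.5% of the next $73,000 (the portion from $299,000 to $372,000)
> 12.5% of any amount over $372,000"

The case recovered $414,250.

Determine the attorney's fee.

$124,186.25

First $50,000 at 45% = $22,500.00
Next $48,000 at 41% = $19,680.00
Next $102,500 at 35.5% = $36,387.50
Next $98,500 at 26.5% = $26,102.50
Next $73,000 at 19.5% = $14,235.00
Remaining $42,250 at 12.5% = $5,281.25
Fee: $22,500.00 + $19,680.00 + $36,387.50 + $26,102.50 + $14,235.00 + $5,281.25 = $124,186.25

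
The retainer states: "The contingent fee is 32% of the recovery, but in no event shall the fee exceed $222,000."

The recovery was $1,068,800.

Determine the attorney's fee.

$222,000.00

32% of $1,068,800 = $342,016.00
That exceeds the $222,000 cap, so the fee is capped at $222,000.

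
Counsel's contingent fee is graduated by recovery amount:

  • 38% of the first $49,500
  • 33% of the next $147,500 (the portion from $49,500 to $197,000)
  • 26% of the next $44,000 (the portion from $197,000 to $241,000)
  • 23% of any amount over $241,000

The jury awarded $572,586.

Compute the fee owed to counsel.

First $49,500 at 38% = $18,810.00
Next $147,500 at 33% = $48,675.00
Next $44,000 at 26% = $11,440.00
Remaining $331,586 at 23% = $76,264.78
Fee: $18,810.00 + $48,675.00 + $11,440.00 + $76,264.78 = $155,189.78

$155,189.78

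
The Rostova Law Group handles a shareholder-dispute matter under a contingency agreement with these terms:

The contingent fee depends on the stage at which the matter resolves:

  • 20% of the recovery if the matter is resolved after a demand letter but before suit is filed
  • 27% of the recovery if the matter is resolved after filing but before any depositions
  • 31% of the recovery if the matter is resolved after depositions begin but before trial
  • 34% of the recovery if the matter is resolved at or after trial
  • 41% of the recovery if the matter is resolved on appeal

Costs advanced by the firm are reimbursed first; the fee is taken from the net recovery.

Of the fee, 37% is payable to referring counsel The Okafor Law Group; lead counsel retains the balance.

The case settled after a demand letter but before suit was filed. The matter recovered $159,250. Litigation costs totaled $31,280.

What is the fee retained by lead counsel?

Fee base (net of costs): $159,250 − $31,280 = $127,970
The matter settled after a demand letter but before suit was filed, so the 20% rate applies.
$127,970 × 20% = $25,594.00
Referral share: 37% of $25,594.00 = $9,469.78; lead counsel retains $25,594.00 − $9,469.78 = $16,124.22.

$16,124.22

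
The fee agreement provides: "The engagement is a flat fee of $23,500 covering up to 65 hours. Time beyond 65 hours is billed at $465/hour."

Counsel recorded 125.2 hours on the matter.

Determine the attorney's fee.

Flat fee: $23,500.00
Excess hours: 125.2 − 65 = 60.2
Overrun: 60.2 × $465 = $27,993.00
Total: $23,500.00 + $27,993.00 = $51,493.00

$51,493.00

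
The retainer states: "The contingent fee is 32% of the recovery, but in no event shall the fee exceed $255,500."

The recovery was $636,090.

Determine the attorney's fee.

$203,548.80

32% of $636,090 = $203,548.80
That is under the $255,500 cap.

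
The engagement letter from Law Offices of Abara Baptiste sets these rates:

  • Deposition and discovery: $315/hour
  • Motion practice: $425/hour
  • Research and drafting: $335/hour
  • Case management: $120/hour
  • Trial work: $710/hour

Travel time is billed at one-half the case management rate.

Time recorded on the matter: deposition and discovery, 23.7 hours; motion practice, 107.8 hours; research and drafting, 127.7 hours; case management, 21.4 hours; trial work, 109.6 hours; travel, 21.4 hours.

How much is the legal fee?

Deposition and discovery: 23.7 × $315 = $7,465.50
Motion practice: 107.8 × $425 = $45,815.00
Research and drafting: 127.7 × $335 = $42,779.50
Case management: 21.4 × $120 = $2,568.00
Trial work: 109.6 × $710 = $77,816.00
Subtotal: $7,465.50 + $45,815.00 + $42,779.50 + $2,568.00 + $77,816.00 = $176,444.00
Travel: 21.4 × ($120 ÷ 2) = 21.4 × $60.00 = $1,284.00
Total: $176,444.00 + $1,284.00 = $177,728.00

$177,728.00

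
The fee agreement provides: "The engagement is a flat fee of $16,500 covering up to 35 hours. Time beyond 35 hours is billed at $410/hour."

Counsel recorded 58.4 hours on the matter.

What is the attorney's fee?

Flat fee: $16,500.00
Excess hours: 58.4 − 35 = 23.4
Overrun: 23.4 × $410 = $9,594.00
Total: $16,500.00 + $9,594.00 = $26,094.00

$26,094.00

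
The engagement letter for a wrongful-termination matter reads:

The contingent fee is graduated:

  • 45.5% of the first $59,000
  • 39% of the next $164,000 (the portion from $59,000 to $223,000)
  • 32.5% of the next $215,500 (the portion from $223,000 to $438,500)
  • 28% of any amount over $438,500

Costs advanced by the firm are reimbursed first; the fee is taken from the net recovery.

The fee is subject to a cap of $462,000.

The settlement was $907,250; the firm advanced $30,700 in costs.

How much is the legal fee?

$283,496.50

Fee base (net of costs): $907,250 − $30,700 = $876,550
First $59,000 at 45.5% = $26,845.00
Next $164,000 at 39% = $63,960.00
Next $215,500 at 32.5% = $70,037.50
Remaining $438,050 at 28% = $122,654.00
Fee: $26,845.00 + $63,960.00 + $70,037.50 + $122,654.00 = $283,496.50
$283,496.50 is under the $462,000 cap.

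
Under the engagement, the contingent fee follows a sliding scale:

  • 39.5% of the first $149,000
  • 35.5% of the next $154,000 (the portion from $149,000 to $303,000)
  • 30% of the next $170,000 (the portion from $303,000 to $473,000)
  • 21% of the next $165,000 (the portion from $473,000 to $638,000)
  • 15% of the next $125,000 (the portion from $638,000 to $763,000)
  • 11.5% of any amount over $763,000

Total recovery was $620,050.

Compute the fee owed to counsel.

$195,405.50

First $149,000 at 39.5% = $58,855.00
Next $154,000 at 35.5% = $54,670.00
Next $170,000 at 30% = $51,000.00
Remaining $147,050 at 21% = $30,880.50
Fee: $58,855.00 + $54,670.00 + $51,000.00 + $30,880.50 = $195,405.50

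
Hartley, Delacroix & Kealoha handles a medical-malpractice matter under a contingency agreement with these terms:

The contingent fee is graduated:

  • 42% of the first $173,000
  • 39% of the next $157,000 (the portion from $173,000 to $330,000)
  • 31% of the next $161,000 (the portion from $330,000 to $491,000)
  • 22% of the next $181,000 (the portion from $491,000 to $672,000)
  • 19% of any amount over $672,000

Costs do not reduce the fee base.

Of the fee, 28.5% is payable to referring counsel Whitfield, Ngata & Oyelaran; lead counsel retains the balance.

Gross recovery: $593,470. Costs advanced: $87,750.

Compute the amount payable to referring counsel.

$58,807.87

Fee base is the gross recovery, $593,470; costs are reimbursed separately.
First $173,000 at 42% = $72,660.00
Next $157,000 at 39% = $61,230.00
Next $161,000 at 31% = $49,910.00
Remaining $102,470 at 22% = $22,543.40
Fee: $72,660.00 + $61,230.00 + $49,910.00 + $22,543.40 = $206,343.40
Referral share: 28.5% of $206,343.40 = $58,807.87; lead counsel retains $206,343.40 − $58,807.87 = $147,535.53.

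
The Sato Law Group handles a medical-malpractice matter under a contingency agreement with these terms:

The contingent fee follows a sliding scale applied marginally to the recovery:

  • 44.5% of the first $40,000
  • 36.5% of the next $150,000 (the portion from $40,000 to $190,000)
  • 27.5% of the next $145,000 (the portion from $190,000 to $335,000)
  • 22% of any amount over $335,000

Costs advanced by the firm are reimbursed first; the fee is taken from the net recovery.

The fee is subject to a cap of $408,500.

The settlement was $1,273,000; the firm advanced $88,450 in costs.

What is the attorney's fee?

$299,326.00

Fee base (net of costs): $1,273,000 − $88,450 = $1,184,550
First $40,000 at 44.5% = $17,800.00
Next $150,000 at 36.5% = $54,750.00
Next $145,000 at 27.5% = $39,875.00
Remaining $849,550 at 22% = $186,901.00
Fee: $17,800.00 + $54,750.00 + $39,875.00 + $186,901.00 = $299,326.00
$299,326.00 is under the $408,500 cap.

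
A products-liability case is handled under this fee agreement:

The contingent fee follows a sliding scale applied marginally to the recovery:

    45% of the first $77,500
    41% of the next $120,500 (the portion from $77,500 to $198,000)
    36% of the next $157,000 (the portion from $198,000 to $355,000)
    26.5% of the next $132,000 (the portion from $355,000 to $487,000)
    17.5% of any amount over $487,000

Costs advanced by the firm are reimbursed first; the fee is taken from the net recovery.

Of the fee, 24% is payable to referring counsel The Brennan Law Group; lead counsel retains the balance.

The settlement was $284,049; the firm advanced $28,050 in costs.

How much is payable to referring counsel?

$25,238.31

Fee base (net of costs): $284,049 − $28,050 = $255,999
First $77,500 at 45% = $34,875.00
Next $120,500 at 41% = $49,405.00
Remaining $57,999 at 36% = $20,879.64
Fee: $34,875.00 + $49,405.00 + $20,879.64 = $105,159.64
Referral share: 24% of $105,159.64 = $25,238.31; lead counsel retains $105,159.64 − $25,238.31 = $79,921.33.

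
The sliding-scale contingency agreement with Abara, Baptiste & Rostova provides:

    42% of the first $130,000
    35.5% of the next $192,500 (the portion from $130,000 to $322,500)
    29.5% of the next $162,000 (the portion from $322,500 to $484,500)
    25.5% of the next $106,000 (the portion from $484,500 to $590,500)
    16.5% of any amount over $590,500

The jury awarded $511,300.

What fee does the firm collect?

First $130,000 at 42% = $54,600.00
Next $192,500 at 35.5% = $68,337.50
Next $162,000 at 29.5% = $47,790.00
Remaining $26,800 at 25.5% = $6,834.00
Fee: $54,600.00 + $68,337.50 + $47,790.00 + $6,834.00 = $177,561.50

$177,561.50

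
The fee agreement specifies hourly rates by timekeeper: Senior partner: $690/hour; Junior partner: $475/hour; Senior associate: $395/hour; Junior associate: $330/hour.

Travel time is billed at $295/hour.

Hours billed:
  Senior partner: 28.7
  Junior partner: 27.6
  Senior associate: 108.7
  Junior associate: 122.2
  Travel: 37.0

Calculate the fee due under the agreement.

$127,090.50

Senior partner: 28.7 × $690 = $19,803.00
Junior partner: 27.6 × $475 = $13,110.00
Senior associate: 108.7 × $395 = $42,936.50
Junior associate: 122.2 × $330 = $40,326.00
Subtotal: $19,803.00 + $13,110.00 + $42,936.50 + $40,326.00 = $116,175.50
Travel: 37.0 × $295 = $10,915.00
Total: $116,175.50 + $10,915.00 = $127,090.50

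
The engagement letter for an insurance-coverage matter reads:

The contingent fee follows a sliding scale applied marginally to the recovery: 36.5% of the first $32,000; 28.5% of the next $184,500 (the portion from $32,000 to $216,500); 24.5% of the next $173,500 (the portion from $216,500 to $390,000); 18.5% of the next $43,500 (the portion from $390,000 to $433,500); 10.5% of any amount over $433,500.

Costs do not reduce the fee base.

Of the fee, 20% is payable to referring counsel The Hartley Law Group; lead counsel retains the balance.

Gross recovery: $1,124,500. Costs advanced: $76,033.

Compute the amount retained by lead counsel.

$149,898.00

Fee base is the gross recovery, $1,124,500; costs are reimbursed separately.
First $32,000 at 36.5% = $11,680.00
Next $184,500 at 28.5% = $52,582.50
Next $173,500 at 24.5% = $42,507.50
Next $43,500 at 18.5% = $8,047.50
Remaining $691,000 at 10.5% = $72,555.00
Fee: $11,680.00 + $52,582.50 + $42,507.50 + $8,047.50 + $72,555.00 = $187,372.50
Referral share: 20% of $187,372.50 = $37,474.50; lead counsel retains $187,372.50 − $37,474.50 = $149,898.00.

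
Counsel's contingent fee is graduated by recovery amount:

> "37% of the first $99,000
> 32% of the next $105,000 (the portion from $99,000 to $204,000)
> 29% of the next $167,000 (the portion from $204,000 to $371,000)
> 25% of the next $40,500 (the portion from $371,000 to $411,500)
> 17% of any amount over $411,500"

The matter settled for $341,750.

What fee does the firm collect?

$110,177.50

First $99,000 at 37% = $36,630.00
Next $105,000 at 32% = $33,600.00
Remaining $137,750 at 29% = $39,947.50
Fee: $36,630.00 + $33,600.00 + $39,947.50 = $110,177.50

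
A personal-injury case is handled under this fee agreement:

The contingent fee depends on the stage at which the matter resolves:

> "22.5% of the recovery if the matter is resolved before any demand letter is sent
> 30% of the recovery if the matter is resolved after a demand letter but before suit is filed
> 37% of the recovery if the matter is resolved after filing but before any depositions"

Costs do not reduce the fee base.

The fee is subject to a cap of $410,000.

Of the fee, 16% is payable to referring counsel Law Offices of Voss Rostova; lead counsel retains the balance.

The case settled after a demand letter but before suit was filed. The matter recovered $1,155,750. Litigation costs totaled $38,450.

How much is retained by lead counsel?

$291,249.00

Fee base is the gross recovery, $1,155,750; costs are reimbursed separately.
The matter settled after a demand letter but before suit was filed, so the 30% rate applies.
$1,155,750 × 30% = $346,725.00
$346,725.00 is under the $410,000 cap.
Referral share: 16% of $346,725.00 = $55,476.00; lead counsel retains $346,725.00 − $55,476.00 = $291,249.00.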